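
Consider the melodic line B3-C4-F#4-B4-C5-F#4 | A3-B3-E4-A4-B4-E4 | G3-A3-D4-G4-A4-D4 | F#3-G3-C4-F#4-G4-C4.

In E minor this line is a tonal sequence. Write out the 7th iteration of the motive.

C3 D3 G3 C4 D4 G3

Unit = 6 notes; the statements start on B3, A3, G3, F#3, moving down a 2nd each time.
Extending down a 2nd: E3 → D3 → C3.
Statement 7 starts on C3 and keeps the same diatonic contour: C3 D3 G3 C4 D4 G3.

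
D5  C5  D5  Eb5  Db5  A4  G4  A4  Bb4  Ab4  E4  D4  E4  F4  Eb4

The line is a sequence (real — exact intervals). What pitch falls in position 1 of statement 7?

The unit is 5 notes. Position-1 pitches of the 3 shown cells: D5, A4, E4.
Each moves down a 4th. Continuing: B3 → F#3 → C#3 → G#2.

G#2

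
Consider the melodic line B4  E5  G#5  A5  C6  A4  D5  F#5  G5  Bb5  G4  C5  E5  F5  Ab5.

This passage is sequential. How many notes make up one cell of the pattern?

15 notes total. Splitting into 3 groups of 5:
B4 E5 G#5 A5 C6 | A4 D5 F#5 G5 Bb5 | G4 C5 E5 F5 Ab5
Each cell is the previous one down a 2nd — so the unit is 5 notes.

5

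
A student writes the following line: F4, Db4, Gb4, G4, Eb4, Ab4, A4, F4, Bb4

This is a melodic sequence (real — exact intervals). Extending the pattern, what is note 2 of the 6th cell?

B4

Grouping in 3s, the 2nd note of each cell is Db4, Eb4, F4.
Each moves up a 2nd. Continuing: G4 → A4 → B4.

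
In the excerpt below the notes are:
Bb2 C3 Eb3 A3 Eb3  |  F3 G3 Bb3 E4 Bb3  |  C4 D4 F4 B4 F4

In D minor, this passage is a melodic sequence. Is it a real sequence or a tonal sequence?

real

Each cell has the same semitone pattern (2, 3, 6, -6) — intervals are preserved exactly.
And Eb3 lies outside D minor, so the sequence is real rather than tonal.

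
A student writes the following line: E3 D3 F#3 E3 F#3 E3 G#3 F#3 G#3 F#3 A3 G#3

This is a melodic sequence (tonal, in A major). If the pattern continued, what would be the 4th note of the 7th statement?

D4

Grouping in 4s, the 4th note of each cell is E3, F#3, G#3.
Extending up a 2nd: A3 → B3 → C#4 → D4.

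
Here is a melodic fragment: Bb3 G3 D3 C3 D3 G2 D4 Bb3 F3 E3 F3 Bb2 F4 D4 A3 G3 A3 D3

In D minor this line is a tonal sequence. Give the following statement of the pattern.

A4 F4 C4 Bb3 C4 F3

Taking 6-note groups, the heads are Bb3, D4, F4: the pattern moves up a 3rd.
Statement 4 starts on A4 and keeps the same diatonic contour: A4 F4 C4 Bb3 C4 F3.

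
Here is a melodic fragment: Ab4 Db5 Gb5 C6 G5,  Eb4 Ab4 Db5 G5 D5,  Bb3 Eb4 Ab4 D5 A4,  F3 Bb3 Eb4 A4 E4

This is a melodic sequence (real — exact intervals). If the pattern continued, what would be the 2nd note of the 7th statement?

Grouping in 5s, the 2nd note of each cell is Db5, Ab4, Eb4, Bb3.
Each moves down a 4th. Continuing: F3 → C3 → G2.

G2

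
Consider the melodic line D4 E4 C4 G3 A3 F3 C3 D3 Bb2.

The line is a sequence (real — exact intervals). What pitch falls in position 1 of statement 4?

The unit is 3 notes. Position-1 pitches of the 3 shown cells: D4, G3, C3.
From C3, down a 5th gives F2.

F2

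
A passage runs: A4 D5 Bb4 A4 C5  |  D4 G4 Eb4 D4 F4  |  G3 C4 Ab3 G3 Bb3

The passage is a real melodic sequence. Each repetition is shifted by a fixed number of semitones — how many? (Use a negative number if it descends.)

Taking 5-note groups, the heads are A4, D4, G3: the pattern moves down a 5th.
Counting half-steps from A4 to D4: -7.

-7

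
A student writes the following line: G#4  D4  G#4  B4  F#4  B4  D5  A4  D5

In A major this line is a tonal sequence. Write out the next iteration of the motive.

Taking 3-note groups, the heads are G#4, B4, D5: the pattern moves up a 3rd.
Statement 4 starts on F#5 and keeps the same diatonic contour: F#5 C#5 F#5.

F#5 C#5 F#5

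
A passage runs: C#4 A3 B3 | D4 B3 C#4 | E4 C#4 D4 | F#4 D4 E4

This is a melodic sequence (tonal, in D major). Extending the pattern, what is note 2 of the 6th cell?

With 3-note cells, note 2 of each statement runs A3, B3, C#4, D4.
Each moves up a 2nd. Continuing: E4 → F#4.

F#4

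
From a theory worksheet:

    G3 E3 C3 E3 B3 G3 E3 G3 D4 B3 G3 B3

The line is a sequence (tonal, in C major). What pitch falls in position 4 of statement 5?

Grouping in 4s, the 4th note of each cell is E3, G3, B3.
Carrying that up a 3rd forward: D4 → F4.

F4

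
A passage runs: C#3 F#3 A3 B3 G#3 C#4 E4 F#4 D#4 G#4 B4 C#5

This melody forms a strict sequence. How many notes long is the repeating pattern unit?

There are 12 notes; a 4-note unit gives 3 cells:
C#3 F#3 A3 B3 | G#3 C#4 E4 F#4 | D#4 G#4 B4 C#5
Each cell is the previous one up a 5th — so the unit is 4 notes.

4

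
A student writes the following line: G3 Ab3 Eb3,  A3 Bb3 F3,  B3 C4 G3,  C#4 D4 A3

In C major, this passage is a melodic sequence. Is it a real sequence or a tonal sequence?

Each cell has the same semitone pattern (1, -5) — intervals are preserved exactly.
And Ab3 lies outside C major, so the sequence is real rather than tonal.

real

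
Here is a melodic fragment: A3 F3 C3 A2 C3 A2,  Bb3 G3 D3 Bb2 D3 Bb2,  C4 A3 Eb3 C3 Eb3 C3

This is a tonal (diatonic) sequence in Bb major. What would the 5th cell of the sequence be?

Eb4 C4 G3 Eb3 G3 Eb3

Unit = 6 notes; the statements start on A3, Bb3, C4, moving up a 2nd each time.
Extending up a 2nd: D4 → Eb4.
So cell 5 is Eb4 C4 G3 Eb3 G3 Eb3.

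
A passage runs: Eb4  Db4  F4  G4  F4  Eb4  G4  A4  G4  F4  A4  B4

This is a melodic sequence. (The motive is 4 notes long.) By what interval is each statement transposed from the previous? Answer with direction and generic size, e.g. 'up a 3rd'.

up a 2nd

With a 4-note motive the entries are Eb4, F4, G4, each up a 2nd from the previous.
From Eb4 to F4: up a 2nd.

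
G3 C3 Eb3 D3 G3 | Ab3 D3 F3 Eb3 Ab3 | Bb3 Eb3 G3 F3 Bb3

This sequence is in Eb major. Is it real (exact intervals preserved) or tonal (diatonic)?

Every note is diatonic to Eb major.
Cell 1 has -7 semitones from note 1 to 2, but cell 2 has -6 — the interval quality changes while the contour stays the same, which is the hallmark of a tonal sequence.

tonal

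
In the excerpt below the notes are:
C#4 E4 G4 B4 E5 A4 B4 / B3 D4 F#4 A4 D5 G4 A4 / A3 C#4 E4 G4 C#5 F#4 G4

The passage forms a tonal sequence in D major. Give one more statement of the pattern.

The 7-note cells begin on C#4, B3, A3 — each down a 2nd from the last.
So cell 4 is G3 B3 D4 F#4 B4 E4 F#4.

G3 B3 D4 F#4 B4 E4 F#4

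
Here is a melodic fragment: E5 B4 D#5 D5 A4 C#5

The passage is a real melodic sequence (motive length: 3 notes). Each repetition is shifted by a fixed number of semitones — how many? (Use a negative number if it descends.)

-2

Taking 3-note groups, the heads are E5, D5: the pattern moves down a 2nd.
E5→D5 is 74 − 76 = -2 semitones.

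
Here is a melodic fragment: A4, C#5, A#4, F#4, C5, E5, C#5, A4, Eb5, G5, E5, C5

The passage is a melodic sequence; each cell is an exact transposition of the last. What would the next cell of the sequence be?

Unit = 4 notes; the statements start on A4, C5, Eb5, moving up a 3rd each time.
From Gb5 the exact shape gives Gb5 Bb5 G5 Eb5.

Gb5 Bb5 G5 Eb5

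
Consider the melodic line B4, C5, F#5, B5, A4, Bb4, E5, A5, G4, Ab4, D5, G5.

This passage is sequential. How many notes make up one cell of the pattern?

4

There are 12 notes; a 4-note unit gives 3 cells:
B4 C5 F#5 B5 | A4 Bb4 E5 A5 | G4 Ab4 D5 G5
That's a consistent down a 2nd shift per cell, and no other grouping gives one.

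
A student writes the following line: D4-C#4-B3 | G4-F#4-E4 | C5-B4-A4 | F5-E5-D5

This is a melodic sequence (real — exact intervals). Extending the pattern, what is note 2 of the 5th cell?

Grouping in 3s, the 2nd note of each cell is C#4, F#4, B4, E5.
One more up a 4th gives A5.

A5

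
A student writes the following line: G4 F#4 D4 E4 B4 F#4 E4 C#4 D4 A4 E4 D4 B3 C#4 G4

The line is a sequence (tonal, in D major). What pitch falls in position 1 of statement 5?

C#4

With 5-note cells, note 1 of each statement runs G4, F#4, E4.
Extending down a 2nd: D4 → C#4.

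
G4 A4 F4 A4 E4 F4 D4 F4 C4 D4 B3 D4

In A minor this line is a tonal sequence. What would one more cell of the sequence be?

Unit = 4 notes; the statements start on G4, E4, C4, moving down a 3rd each time.
Statement 4 starts on A3 and keeps the same diatonic contour: A3 B3 G3 B3.

A3 B3 G3 B3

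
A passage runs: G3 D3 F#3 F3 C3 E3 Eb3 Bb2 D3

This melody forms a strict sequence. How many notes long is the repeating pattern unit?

3

9 notes total. Splitting into 3 groups of 3:
G3 D3 F#3 | F3 C3 E3 | Eb3 Bb2 D3
Every group is a transposition down a 2nd of the one before; no shorter unit works.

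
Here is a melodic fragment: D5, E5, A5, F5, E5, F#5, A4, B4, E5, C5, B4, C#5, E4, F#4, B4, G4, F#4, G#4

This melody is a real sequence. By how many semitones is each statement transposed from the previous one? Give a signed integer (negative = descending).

-5

The 6-note cells begin on D5, A4, E4 — each down a 4th from the last.
D5 to A4 spans -5 semitones.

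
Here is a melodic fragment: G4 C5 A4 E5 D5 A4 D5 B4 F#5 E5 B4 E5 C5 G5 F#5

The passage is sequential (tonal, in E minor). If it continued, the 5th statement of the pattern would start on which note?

With a 5-note motive the entries are G4, A4, B4, each up a 2nd from the previous.
Continuing: C5 → D5. Statement 5 starts on D5.

D5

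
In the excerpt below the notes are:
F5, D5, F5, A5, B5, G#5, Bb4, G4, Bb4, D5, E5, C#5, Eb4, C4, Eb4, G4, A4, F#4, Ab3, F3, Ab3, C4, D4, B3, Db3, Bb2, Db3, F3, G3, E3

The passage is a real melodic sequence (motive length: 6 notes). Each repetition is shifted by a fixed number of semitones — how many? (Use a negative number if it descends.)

Taking 6-note groups, the heads are F5, Bb4, Eb4, Ab3, Db3: the pattern moves down a 5th.
F5 to Bb4 spans -7 semitones.

-7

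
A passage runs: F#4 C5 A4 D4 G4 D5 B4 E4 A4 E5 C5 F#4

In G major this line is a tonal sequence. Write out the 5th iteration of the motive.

C5 G5 E5 A4

With a 4-note motive the entries are F#4, G4, A4, each up a 2nd from the previous.
Carrying on: B4 → C5.
Statement 5 starts on C5 and keeps the same diatonic contour: C5 G5 E5 A4.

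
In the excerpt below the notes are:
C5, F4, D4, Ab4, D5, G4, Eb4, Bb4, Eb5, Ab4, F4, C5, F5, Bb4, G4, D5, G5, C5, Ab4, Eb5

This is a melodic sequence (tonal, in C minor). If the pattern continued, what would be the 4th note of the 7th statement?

G5

The unit is 4 notes. Position-4 pitches of the 5 shown cells: Ab4, Bb4, C5, D5, Eb5.
Carrying that up a 2nd forward: F5 → G5.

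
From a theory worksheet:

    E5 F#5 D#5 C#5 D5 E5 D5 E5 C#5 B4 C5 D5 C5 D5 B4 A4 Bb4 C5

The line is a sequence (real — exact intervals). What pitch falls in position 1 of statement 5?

The unit is 6 notes. Position-1 pitches of the 3 shown cells: E5, D5, C5.
Each moves down a 2nd. Continuing: Bb4 → Ab4.

Ab4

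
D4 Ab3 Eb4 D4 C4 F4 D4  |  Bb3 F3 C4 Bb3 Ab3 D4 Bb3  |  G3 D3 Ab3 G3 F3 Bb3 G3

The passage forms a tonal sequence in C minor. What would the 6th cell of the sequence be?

Unit = 7 notes; the statements start on D4, Bb3, G3, moving down a 3rd each time.
Continuing the starts: Eb3 → C3 → Ab2.
From Ab2 the diatonic shape gives Ab2 Eb2 Bb2 Ab2 G2 C3 Ab2.

Ab2 Eb2 Bb2 Ab2 G2 C3 Ab2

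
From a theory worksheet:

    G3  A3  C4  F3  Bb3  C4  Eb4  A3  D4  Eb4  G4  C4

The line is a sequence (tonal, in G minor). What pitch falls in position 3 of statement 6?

F5

Grouping in 4s, the 3rd note of each cell is C4, Eb4, G4.
Each moves up a 3rd. Continuing: Bb4 → D5 → F5.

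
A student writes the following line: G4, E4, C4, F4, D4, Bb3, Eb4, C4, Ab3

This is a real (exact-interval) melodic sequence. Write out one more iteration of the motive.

Db4 Bb3 Gb3

Unit = 3 notes; the statements start on G4, F4, Eb4, moving down a 2nd each time.
So cell 4 is Db4 Bb3 Gb3.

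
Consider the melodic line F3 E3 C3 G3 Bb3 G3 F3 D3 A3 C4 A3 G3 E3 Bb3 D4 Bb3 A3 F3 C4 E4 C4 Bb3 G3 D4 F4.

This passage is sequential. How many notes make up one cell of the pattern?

5

25 notes total. Splitting into 5 groups of 5:
F3 E3 C3 G3 Bb3 | G3 F3 D3 A3 C4 | A3 G3 E3 Bb3 D4 | Bb3 A3 F3 C4 E4 | C4 Bb3 G3 D4 F4
Every group is a transposition up a 2nd of the one before; no shorter unit works.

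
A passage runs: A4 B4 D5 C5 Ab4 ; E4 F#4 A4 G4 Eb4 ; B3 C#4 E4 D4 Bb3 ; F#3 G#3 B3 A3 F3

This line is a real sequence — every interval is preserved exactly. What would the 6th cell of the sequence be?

G#2 A#2 C#3 B2 G2

With a 5-note motive the entries are A4, E4, B3, F#3, each down a 4th from the previous.
Extending down a 4th: C#3 → G#2.
From G#2 the exact shape gives G#2 A#2 C#3 B2 G2.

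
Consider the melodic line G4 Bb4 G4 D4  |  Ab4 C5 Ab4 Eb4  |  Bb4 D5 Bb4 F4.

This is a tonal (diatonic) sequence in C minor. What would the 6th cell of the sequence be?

Eb5 G5 Eb5 Bb4

The 4-note cells begin on G4, Ab4, Bb4 — each up a 2nd from the last.
Continuing the starts: C5 → D5 → Eb5.
Statement 6 starts on Eb5 and keeps the same diatonic contour: Eb5 G5 Eb5 Bb4.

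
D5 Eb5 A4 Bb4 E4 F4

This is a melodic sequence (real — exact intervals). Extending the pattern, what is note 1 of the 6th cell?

Grouping in 2s, the 1st note of each cell is D5, A4, E4.
Each moves down a 4th. Continuing: B3 → F#3 → C#3.

C#3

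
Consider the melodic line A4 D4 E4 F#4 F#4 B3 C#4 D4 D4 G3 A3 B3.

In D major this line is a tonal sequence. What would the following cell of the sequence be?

Unit = 4 notes; the statements start on A4, F#4, D4, moving down a 3rd each time.
So cell 4 is B3 E3 F#3 G3.

B3 E3 F#3 G3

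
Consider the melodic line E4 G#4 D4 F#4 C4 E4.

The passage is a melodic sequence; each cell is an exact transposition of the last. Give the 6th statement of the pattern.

With a 2-note motive the entries are E4, D4, C4, each down a 2nd from the previous.
Carrying on: Bb3 → Ab3 → Gb3.
From Gb3 the exact shape gives Gb3 Bb3.

Gb3 Bb3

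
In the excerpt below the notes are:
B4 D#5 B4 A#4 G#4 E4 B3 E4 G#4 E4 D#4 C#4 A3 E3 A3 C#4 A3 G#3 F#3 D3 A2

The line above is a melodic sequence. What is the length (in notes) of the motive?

7

21 notes total. Splitting into 3 groups of 7:
B4 D#5 B4 A#4 G#4 E4 B3 | E4 G#4 E4 D#4 C#4 A3 E3 | A3 C#4 A3 G#3 F#3 D3 A2
Each cell is the previous one down a 5th — so the unit is 7 notes.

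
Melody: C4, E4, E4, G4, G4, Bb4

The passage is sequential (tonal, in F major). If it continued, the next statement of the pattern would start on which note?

Taking 2-note groups, the heads are C4, E4, G4: the pattern moves up a 3rd.
The next head, up a 3rd from G4, is Bb4.

Bb4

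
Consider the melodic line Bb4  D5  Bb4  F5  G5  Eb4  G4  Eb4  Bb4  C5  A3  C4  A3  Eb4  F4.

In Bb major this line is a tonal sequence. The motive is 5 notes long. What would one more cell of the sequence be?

D3 F3 D3 A3 Bb3

Taking 5-note groups, the heads are Bb4, Eb4, A3: the pattern moves down a 5th.
From D3 the diatonic shape gives D3 F3 D3 A3 Bb3.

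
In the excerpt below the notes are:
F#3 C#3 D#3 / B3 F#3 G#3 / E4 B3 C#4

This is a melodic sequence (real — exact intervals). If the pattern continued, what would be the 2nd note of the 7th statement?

The unit is 3 notes. Position-2 pitches of the 3 shown cells: C#3, F#3, B3.
Extending up a 4th: E4 → A4 → D5 → G5.

G5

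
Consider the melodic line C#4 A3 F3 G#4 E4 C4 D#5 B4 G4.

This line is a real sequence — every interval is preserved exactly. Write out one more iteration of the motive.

A#5 F#5 D5

The 3-note cells begin on C#4, G#4, D#5 — each up a 5th from the last.
So cell 4 is A#5 F#5 D5.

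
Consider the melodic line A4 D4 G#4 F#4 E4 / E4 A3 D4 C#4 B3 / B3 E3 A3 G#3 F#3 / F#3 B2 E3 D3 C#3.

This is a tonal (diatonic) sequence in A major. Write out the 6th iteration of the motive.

Taking 5-note groups, the heads are A4, E4, B3, F#3: the pattern moves down a 4th.
Carrying on: C#3 → G#2.
So cell 6 is G#2 C#2 F#2 E2 D2.

G#2 C#2 F#2 E2 D2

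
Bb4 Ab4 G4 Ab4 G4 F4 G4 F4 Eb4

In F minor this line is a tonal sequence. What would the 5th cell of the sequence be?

With a 3-note motive the entries are Bb4, Ab4, G4, each down a 2nd from the previous.
Continuing the starts: F4 → Eb4.
So cell 5 is Eb4 Db4 C4.

Eb4 Db4 C4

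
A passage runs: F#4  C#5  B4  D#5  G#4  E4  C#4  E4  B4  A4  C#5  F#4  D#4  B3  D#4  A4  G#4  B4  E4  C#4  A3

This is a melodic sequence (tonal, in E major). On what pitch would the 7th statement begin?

G#3

Unit = 7 notes; the statements start on F#4, E4, D#4, moving down a 2nd each time.
Continuing: C#4 → B3 → A3 → G#3. Statement 7 starts on G#3.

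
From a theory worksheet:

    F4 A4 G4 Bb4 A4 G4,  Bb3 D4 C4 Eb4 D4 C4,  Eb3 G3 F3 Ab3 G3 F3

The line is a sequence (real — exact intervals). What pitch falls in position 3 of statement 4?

Bb2

The unit is 6 notes. Position-3 pitches of the 3 shown cells: G4, C4, F3.
From F3, down a 5th gives Bb2.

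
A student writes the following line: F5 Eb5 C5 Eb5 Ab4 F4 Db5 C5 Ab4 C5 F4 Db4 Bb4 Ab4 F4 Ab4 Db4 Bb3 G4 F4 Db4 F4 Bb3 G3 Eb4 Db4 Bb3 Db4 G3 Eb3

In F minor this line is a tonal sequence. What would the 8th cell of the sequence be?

F3 Eb3 C3 Eb3 Ab2 F2

The 6-note cells begin on F5, Db5, Bb4, G4, Eb4 — each down a 3rd from the last.
Extending down a 3rd: C4 → Ab3 → F3.
Statement 8 starts on F3 and keeps the same diatonic contour: F3 Eb3 C3 Eb3 Ab2 F2.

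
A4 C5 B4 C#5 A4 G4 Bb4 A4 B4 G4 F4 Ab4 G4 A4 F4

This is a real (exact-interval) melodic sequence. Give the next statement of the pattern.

Eb4 Gb4 F4 G4 Eb4

Unit = 5 notes; the statements start on A4, G4, F4, moving down a 2nd each time.
From Eb4 the exact shape gives Eb4 Gb4 F4 G4 Eb4.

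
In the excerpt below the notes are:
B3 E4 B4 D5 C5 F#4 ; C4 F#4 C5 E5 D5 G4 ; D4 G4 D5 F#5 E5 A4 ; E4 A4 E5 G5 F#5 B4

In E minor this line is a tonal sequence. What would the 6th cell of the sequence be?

G4 C5 G5 B5 A5 D5

Unit = 6 notes; the statements start on B3, C4, D4, E4, moving up a 2nd each time.
Extending up a 2nd: F#4 → G4.
Statement 6 starts on G4 and keeps the same diatonic contour: G4 C5 G5 B5 A5 D5.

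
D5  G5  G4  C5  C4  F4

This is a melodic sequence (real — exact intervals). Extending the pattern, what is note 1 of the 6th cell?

The unit is 2 notes. Position-1 pitches of the 3 shown cells: D5, G4, C4.
Extending down a 5th: F3 → Bb2 → Eb2.

Eb2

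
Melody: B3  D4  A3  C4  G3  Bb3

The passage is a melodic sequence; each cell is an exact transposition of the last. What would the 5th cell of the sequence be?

Eb3 Gb3

Taking 2-note groups, the heads are B3, A3, G3: the pattern moves down a 2nd.
Extending down a 2nd: F3 → Eb3.
Statement 5 starts on Eb3 and keeps the same exact contour: Eb3 Gb3.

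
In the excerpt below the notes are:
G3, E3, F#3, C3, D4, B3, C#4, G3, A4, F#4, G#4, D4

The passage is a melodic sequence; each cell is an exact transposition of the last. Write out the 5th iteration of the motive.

With a 4-note motive the entries are G3, D4, A4, each up a 5th from the previous.
Continuing the starts: E5 → B5.
Statement 5 starts on B5 and keeps the same exact contour: B5 G#5 A#5 E5.

B5 G#5 A#5 E5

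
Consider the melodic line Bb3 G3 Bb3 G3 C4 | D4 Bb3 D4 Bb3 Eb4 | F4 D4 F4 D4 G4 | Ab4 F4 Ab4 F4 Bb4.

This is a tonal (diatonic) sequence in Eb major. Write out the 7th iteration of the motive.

With a 5-note motive the entries are Bb3, D4, F4, Ab4, each up a 3rd from the previous.
Carrying on: C5 → Eb5 → G5.
Statement 7 starts on G5 and keeps the same diatonic contour: G5 Eb5 G5 Eb5 Ab5.

G5 Eb5 G5 Eb5 Ab5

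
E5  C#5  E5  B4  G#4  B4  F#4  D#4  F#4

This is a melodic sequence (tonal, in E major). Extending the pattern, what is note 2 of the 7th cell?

The unit is 3 notes. Position-2 pitches of the 3 shown cells: C#5, G#4, D#4.
Each moves down a 4th. Continuing: A3 → E3 → B2 → F#2.

F#2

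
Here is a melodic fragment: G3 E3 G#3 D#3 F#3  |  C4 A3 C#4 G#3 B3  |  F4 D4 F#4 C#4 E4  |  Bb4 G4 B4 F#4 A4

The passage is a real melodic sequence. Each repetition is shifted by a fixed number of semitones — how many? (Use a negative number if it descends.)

With a 5-note motive the entries are G3, C4, F4, Bb4, each up a 4th from the previous.
Counting half-steps from G3 to C4: 5.

5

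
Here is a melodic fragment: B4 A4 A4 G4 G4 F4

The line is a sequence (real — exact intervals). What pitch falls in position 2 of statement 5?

Db4

The unit is 2 notes. Position-2 pitches of the 3 shown cells: A4, G4, F4.
Each moves down a 2nd. Continuing: Eb4 → Db4.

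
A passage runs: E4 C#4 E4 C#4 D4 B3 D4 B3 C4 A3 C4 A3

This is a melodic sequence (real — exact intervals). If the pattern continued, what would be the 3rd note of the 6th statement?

Gb3

The unit is 4 notes. Position-3 pitches of the 3 shown cells: E4, D4, C4.
Carrying that down a 2nd forward: Bb3 → Ab3 → Gb3.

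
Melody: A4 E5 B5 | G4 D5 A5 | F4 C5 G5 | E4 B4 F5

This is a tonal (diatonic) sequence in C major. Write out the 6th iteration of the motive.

Taking 3-note groups, the heads are A4, G4, F4, E4: the pattern moves down a 2nd.
Extending down a 2nd: D4 → C4.
Statement 6 starts on C4 and keeps the same diatonic contour: C4 G4 D5.

C4 G4 D5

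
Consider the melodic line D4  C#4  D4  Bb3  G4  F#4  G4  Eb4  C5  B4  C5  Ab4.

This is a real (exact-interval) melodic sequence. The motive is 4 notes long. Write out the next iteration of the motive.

Unit = 4 notes; the statements start on D4, G4, C5, moving up a 4th each time.
So cell 4 is F5 E5 F5 Db5.

F5 E5 F5 Db5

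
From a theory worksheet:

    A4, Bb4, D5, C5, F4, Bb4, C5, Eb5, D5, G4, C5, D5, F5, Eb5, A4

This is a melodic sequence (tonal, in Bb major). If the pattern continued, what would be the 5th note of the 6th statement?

Grouping in 5s, the 5th note of each cell is F4, G4, A4.
Extending up a 2nd: Bb4 → C5 → D5.

D5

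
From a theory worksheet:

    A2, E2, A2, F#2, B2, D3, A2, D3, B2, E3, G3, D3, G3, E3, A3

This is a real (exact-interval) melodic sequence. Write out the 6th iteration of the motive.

Bb4 F4 Bb4 G4 C5

Unit = 5 notes; the statements start on A2, D3, G3, moving up a 4th each time.
Extending up a 4th: C4 → F4 → Bb4.
From Bb4 the exact shape gives Bb4 F4 Bb4 G4 C5.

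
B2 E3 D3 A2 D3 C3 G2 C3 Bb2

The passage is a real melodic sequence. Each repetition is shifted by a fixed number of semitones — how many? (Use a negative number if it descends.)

Taking 3-note groups, the heads are B2, A2, G2: the pattern moves down a 2nd.
B2 to A2 spans -2 semitones.

-2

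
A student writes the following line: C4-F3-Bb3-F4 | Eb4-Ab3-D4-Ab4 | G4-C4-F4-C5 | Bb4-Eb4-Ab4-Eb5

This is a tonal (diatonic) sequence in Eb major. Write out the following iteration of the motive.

Unit = 4 notes; the statements start on C4, Eb4, G4, Bb4, moving up a 3rd each time.
From D5 the diatonic shape gives D5 G4 C5 G5.

D5 G4 C5 G5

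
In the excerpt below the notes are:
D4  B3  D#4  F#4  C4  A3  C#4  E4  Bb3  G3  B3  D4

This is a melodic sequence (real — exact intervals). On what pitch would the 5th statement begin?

Unit = 4 notes; the statements start on D4, C4, Bb3, moving down a 2nd each time.
Continuing: Ab3 → Gb3. Statement 5 starts on Gb3.

Gb3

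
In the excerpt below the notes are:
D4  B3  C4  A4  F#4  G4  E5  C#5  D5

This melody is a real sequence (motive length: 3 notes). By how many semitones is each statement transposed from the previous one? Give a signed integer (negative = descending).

With a 3-note motive the entries are D4, A4, E5, each up a 5th from the previous.
D4→A4 is 69 − 62 = 7 semitones.

7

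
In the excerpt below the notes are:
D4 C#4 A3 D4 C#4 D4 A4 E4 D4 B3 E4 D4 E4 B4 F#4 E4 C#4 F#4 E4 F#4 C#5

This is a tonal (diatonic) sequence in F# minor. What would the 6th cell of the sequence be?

B4 A4 F#4 B4 A4 B4 F#5

The 7-note cells begin on D4, E4, F#4 — each up a 2nd from the last.
Continuing the starts: G#4 → A4 → B4.
Statement 6 starts on B4 and keeps the same diatonic contour: B4 A4 F#4 B4 A4 B4 F#5.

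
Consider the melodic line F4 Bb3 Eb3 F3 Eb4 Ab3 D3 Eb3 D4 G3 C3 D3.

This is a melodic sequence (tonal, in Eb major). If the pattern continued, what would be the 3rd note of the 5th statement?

The unit is 4 notes. Position-3 pitches of the 3 shown cells: Eb3, D3, C3.
Each moves down a 2nd. Continuing: Bb2 → Ab2.

Ab2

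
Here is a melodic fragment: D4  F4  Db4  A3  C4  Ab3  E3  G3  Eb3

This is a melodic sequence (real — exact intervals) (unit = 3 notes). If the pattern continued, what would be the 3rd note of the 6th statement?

With 3-note cells, note 3 of each statement runs Db4, Ab3, Eb3.
Each moves down a 4th. Continuing: Bb2 → F2 → C2.

C2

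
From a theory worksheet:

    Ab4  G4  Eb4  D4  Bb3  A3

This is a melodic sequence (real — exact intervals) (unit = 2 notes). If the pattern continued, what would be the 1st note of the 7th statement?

D2

The unit is 2 notes. Position-1 pitches of the 3 shown cells: Ab4, Eb4, Bb3.
Carrying that down a 4th forward: F3 → C3 → G2 → D2.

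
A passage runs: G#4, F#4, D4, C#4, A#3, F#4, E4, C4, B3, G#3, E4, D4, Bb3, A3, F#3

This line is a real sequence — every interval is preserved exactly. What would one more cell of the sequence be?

D4 C4 Ab3 G3 E3

With a 5-note motive the entries are G#4, F#4, E4, each down a 2nd from the previous.
From D4 the exact shape gives D4 C4 Ab3 G3 E3.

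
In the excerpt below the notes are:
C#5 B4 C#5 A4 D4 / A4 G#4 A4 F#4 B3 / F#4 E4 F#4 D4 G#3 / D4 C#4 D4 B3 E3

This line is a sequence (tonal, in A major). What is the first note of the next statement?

B3

With a 5-note motive the entries are C#5, A4, F#4, D4, each down a 3rd from the previous.
The next head, down a 3rd from D4, is B3.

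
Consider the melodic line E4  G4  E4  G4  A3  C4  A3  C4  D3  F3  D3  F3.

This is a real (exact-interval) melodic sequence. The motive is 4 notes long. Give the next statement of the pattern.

With a 4-note motive the entries are E4, A3, D3, each down a 5th from the previous.
From G2 the exact shape gives G2 Bb2 G2 Bb2.

G2 Bb2 G2 Bb2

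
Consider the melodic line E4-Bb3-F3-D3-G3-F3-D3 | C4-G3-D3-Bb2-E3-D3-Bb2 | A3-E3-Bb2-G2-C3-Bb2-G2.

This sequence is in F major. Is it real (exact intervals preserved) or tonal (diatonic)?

tonal

Every note is diatonic to F major.
Cell 1 has -6 semitones from note 1 to 2, but cell 2 has -5 — the interval quality changes while the contour stays the same, which is the hallmark of a tonal sequence.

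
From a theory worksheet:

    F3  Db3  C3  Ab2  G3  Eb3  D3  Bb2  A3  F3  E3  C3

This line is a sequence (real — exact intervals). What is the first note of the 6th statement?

D#4

Unit = 4 notes; the statements start on F3, G3, A3, moving up a 2nd each time.
Continuing: B3 → C#4 → D#4. Statement 6 starts on D#4.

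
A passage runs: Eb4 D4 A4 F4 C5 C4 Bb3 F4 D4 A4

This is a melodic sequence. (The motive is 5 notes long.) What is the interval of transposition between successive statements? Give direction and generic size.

Unit = 5 notes; the statements start on Eb4, C4, moving down a 3rd each time.
From Eb4 to C4: down a 3rd.

down a 3rd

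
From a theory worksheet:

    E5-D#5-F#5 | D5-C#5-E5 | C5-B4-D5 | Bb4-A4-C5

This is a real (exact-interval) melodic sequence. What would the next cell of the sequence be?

Ab4 G4 Bb4

With a 3-note motive the entries are E5, D5, C5, Bb4, each down a 2nd from the previous.
Statement 5 starts on Ab4 and keeps the same exact contour: Ab4 G4 Bb4.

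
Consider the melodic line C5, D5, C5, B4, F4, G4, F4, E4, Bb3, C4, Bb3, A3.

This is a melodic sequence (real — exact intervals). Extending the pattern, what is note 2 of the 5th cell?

Grouping in 4s, the 2nd note of each cell is D5, G4, C4.
Carrying that down a 5th forward: F3 → Bb2.

Bb2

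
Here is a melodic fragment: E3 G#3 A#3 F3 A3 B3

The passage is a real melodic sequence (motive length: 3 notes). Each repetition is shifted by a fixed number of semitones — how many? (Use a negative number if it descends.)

Unit = 3 notes; the statements start on E3, F3, moving up a 2nd each time.
Counting half-steps from E3 to F3: 1.

1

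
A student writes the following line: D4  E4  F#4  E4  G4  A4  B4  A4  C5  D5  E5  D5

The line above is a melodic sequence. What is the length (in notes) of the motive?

Try groups of 4 (3 cells in 12 notes):
D4 E4 F#4 E4 | G4 A4 B4 A4 | C5 D5 E5 D5
Every group is a transposition up a 4th of the one before; no shorter unit works.

4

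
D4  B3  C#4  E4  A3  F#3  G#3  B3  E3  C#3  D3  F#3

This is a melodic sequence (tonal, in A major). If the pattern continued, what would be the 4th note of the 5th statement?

The unit is 4 notes. Position-4 pitches of the 3 shown cells: E4, B3, F#3.
Extending down a 4th: C#3 → G#2.

G#2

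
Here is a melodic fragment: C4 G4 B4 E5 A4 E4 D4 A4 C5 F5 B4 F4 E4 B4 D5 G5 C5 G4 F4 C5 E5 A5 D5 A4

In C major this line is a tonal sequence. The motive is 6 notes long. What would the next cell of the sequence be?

Taking 6-note groups, the heads are C4, D4, E4, F4: the pattern moves up a 2nd.
So cell 5 is G4 D5 F5 B5 E5 B4.

G4 D5 F5 B5 E5 B4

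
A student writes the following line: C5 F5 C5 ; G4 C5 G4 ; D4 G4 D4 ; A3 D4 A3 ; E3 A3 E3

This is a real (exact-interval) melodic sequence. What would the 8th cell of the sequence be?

Taking 3-note groups, the heads are C5, G4, D4, A3, E3: the pattern moves down a 4th.
Extending down a 4th: B2 → F#2 → C#2.
Statement 8 starts on C#2 and keeps the same exact contour: C#2 F#2 C#2.

C#2 F#2 C#2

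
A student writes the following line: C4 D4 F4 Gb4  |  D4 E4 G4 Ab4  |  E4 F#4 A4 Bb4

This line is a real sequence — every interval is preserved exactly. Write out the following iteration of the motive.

With a 4-note motive the entries are C4, D4, E4, each up a 2nd from the previous.
From F#4 the exact shape gives F#4 G#4 B4 C5.

F#4 G#4 B4 C5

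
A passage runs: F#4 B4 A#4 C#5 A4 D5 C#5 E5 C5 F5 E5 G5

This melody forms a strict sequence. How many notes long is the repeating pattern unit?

4

There are 12 notes; a 4-note unit gives 3 cells:
F#4 B4 A#4 C#5 | A4 D5 C#5 E5 | C5 F5 E5 G5
Every group is a transposition up a 3rd of the one before; no shorter unit works.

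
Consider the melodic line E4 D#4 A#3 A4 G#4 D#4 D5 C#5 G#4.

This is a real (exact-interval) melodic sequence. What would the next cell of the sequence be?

The 3-note cells begin on E4, A4, D5 — each up a 4th from the last.
Statement 4 starts on G5 and keeps the same exact contour: G5 F#5 C#5.

G5 F#5 C#5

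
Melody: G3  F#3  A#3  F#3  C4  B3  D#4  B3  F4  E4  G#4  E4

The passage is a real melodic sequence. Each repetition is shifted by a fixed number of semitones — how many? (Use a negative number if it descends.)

5

With a 4-note motive the entries are G3, C4, F4, each up a 4th from the previous.
G3→C4 is 60 − 55 = 5 semitones.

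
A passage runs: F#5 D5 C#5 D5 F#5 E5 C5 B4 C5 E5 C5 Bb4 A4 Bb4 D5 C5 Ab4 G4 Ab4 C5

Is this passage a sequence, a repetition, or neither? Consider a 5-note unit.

neither

Note 1 of cell 3 is C5; if this were a sequence it would be D5. No unit length gives a consistent transposition pattern.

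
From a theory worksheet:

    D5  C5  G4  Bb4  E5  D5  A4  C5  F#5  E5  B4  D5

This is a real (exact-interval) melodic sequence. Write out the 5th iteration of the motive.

With a 4-note motive the entries are D5, E5, F#5, each up a 2nd from the previous.
Carrying on: G#5 → A#5.
So cell 5 is A#5 G#5 D#5 F#5.

A#5 G#5 D#5 F#5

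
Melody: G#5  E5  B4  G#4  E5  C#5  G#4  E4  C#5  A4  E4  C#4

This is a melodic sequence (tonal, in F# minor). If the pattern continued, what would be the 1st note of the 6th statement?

The unit is 4 notes. Position-1 pitches of the 3 shown cells: G#5, E5, C#5.
Extending down a 3rd: A4 → F#4 → D4.

D4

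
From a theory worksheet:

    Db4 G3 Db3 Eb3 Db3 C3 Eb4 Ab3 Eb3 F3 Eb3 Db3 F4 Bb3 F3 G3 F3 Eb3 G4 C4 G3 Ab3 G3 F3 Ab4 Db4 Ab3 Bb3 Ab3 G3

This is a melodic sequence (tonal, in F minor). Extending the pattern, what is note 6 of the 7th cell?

The unit is 6 notes. Position-6 pitches of the 5 shown cells: C3, Db3, Eb3, F3, G3.
Each moves up a 2nd. Continuing: Ab3 → Bb3.

Bb3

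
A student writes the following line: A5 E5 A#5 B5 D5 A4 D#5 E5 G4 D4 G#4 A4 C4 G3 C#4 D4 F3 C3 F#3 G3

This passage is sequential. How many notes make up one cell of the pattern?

4

20 notes total. Splitting into 5 groups of 4:
A5 E5 A#5 B5 | D5 A4 D#5 E5 | G4 D4 G#4 A4 | C4 G3 C#4 D4 | F3 C3 F#3 G3
That's a consistent down a 5th shift per cell, and no other grouping gives one.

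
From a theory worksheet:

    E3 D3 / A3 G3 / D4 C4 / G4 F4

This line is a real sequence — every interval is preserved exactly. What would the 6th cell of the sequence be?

F5 Eb5

With a 2-note motive the entries are E3, A3, D4, G4, each up a 4th from the previous.
Continuing the starts: C5 → F5.
From F5 the exact shape gives F5 Eb5.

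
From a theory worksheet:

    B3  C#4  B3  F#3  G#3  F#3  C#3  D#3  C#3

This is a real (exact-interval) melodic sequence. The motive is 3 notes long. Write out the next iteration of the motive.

The 3-note cells begin on B3, F#3, C#3 — each down a 4th from the last.
Statement 4 starts on G#2 and keeps the same exact contour: G#2 A#2 G#2.

G#2 A#2 G#2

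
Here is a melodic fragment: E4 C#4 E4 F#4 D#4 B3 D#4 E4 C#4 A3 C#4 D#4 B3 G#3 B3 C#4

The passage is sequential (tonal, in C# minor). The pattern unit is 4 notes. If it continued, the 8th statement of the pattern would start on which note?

The 4-note cells begin on E4, D#4, C#4, B3 — each down a 2nd from the last.
Extending the heads down a 2nd: A3 → G#3 → F#3 → E3.

E3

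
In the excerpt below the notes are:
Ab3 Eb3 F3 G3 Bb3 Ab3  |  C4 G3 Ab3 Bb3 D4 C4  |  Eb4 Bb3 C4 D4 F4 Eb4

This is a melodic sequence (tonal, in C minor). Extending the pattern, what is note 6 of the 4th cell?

G4

Grouping in 6s, the 6th note of each cell is Ab3, C4, Eb4.
Each moves up a 3rd; the next is G4.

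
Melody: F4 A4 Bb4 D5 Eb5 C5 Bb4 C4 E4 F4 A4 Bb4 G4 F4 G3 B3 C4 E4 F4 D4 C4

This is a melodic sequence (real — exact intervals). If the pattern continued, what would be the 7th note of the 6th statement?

A2

The unit is 7 notes. Position-7 pitches of the 3 shown cells: Bb4, F4, C4.
Carrying that down a 4th forward: G3 → D3 → A2.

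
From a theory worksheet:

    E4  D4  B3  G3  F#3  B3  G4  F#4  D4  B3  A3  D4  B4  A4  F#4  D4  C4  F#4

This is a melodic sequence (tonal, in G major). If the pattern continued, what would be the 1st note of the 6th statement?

A5

Grouping in 6s, the 1st note of each cell is E4, G4, B4.
Carrying that up a 3rd forward: D5 → F#5 → A5.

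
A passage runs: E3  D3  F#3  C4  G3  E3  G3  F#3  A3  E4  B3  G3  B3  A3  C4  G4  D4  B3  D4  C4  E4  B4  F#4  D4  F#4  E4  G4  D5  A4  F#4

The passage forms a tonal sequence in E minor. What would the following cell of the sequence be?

A4 G4 B4 F#5 C5 A4

Unit = 6 notes; the statements start on E3, G3, B3, D4, F#4, moving up a 3rd each time.
From A4 the diatonic shape gives A4 G4 B4 F#5 C5 A4.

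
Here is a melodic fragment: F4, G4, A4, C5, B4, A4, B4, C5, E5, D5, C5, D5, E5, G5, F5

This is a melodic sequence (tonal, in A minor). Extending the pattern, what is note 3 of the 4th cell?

The unit is 5 notes. Position-3 pitches of the 3 shown cells: A4, C5, E5.
Each moves up a 3rd; the next is G5.

G5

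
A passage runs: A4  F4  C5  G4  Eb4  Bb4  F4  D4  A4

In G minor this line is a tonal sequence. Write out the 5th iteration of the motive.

D4 Bb3 F4

Taking 3-note groups, the heads are A4, G4, F4: the pattern moves down a 2nd.
Continuing the starts: Eb4 → D4.
From D4 the diatonic shape gives D4 Bb3 F4.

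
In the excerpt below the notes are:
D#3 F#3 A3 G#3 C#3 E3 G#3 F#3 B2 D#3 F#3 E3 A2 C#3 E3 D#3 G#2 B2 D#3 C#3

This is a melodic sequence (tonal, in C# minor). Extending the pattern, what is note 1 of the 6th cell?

The unit is 4 notes. Position-1 pitches of the 5 shown cells: D#3, C#3, B2, A2, G#2.
One more down a 2nd gives F#2.

F#2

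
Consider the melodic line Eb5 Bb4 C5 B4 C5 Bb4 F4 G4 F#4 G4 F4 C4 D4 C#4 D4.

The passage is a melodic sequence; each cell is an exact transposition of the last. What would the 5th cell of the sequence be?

G3 D3 E3 D#3 E3

With a 5-note motive the entries are Eb5, Bb4, F4, each down a 4th from the previous.
Continuing the starts: C4 → G3.
Statement 5 starts on G3 and keeps the same exact contour: G3 D3 E3 D#3 E3.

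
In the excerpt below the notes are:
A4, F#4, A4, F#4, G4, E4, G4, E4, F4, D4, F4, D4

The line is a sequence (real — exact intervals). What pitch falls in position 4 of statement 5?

Bb3

Grouping in 4s, the 4th note of each cell is F#4, E4, D4.
Extending down a 2nd: C4 → Bb3.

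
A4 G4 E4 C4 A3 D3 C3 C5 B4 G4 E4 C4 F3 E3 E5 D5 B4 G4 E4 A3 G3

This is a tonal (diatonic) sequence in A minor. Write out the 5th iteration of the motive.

With a 7-note motive the entries are A4, C5, E5, each up a 3rd from the previous.
Extending up a 3rd: G5 → B5.
So cell 5 is B5 A5 F5 D5 B4 E4 D4.

B5 A5 F5 D5 B4 E4 D4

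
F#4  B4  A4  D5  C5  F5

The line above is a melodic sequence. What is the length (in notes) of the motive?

2

6 notes total. Splitting into 3 groups of 2:
F#4 B4 | A4 D5 | C5 F5
Each cell is the previous one up a 3rd — so the unit is 2 notes.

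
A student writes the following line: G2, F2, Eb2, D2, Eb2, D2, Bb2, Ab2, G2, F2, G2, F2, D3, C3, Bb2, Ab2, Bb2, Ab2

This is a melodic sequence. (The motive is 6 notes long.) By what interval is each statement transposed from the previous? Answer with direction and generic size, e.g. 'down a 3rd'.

up a 3rd

The 6-note cells begin on G2, Bb2, D3 — each up a 3rd from the last.
G2 to Bb2 is up a 3rd.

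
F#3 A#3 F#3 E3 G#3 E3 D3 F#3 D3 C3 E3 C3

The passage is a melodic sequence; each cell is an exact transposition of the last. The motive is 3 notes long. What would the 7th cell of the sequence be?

Taking 3-note groups, the heads are F#3, E3, D3, C3: the pattern moves down a 2nd.
Carrying on: Bb2 → Ab2 → Gb2.
So cell 7 is Gb2 Bb2 Gb2.

Gb2 Bb2 Gb2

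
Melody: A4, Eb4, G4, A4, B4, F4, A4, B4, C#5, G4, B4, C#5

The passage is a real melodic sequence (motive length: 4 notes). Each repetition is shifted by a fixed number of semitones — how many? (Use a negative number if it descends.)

2

With a 4-note motive the entries are A4, B4, C#5, each up a 2nd from the previous.
A4 to B4 spans +2 semitones.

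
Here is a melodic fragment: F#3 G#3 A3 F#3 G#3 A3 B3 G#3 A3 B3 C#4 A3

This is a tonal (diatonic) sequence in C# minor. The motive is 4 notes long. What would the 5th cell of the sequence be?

C#4 D#4 E4 C#4

Unit = 4 notes; the statements start on F#3, G#3, A3, moving up a 2nd each time.
Continuing the starts: B3 → C#4.
So cell 5 is C#4 D#4 E4 C#4.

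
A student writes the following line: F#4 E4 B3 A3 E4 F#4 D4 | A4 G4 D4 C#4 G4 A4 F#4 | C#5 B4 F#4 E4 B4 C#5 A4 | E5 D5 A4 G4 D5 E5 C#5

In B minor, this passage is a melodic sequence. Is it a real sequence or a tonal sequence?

Every note is diatonic to B minor.
Cell 1 has -2 semitones from note 3 to 4, but cell 2 has -1 — the interval quality changes while the contour stays the same, which is the hallmark of a tonal sequence.

tonal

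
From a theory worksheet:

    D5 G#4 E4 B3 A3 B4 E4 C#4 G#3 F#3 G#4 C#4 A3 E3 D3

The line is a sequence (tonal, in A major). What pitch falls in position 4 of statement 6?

F#2

Grouping in 5s, the 4th note of each cell is B3, G#3, E3.
Carrying that down a 3rd forward: C#3 → A2 → F#2.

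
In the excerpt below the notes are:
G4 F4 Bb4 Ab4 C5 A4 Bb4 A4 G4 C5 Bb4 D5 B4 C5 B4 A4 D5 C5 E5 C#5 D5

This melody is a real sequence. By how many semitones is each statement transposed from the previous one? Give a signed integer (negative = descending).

Unit = 7 notes; the statements start on G4, A4, B4, moving up a 2nd each time.
G4→A4 is 69 − 67 = 2 semitones.

2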